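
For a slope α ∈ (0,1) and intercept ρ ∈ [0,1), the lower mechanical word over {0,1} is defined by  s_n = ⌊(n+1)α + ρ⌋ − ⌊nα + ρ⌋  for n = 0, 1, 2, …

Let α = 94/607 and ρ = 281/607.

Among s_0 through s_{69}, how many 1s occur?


11

#1s = Σ_{n=0}^{69} s_n = Σ_{n=0}^{69} (⌊(n+1)α+ρ⌋ − ⌊nα+ρ⌋)
the sum telescopes: every ⌊nα+ρ⌋ with 0 < n < 70 appears once with + and once with −, leaving ⌊70α+ρ⌋ − ⌊0·α+ρ⌋
70α + ρ = (70·94 + 281) / 607 = 6861/607
ρ = 281/607
⌊6861/607⌋ = 11,  ⌊281/607⌋ = 0
#1s = 11 − 0 = 11


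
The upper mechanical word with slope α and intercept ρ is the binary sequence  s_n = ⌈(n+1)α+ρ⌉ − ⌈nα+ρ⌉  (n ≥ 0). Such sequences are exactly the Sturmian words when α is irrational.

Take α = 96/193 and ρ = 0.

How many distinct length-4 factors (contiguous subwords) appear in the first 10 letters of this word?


t_n = ⌈(n·96)/193⌉ for n = 0 … 10:
  n=0…9: ⌈0/193⌉=0 ⌈96/193⌉=1 ⌈192/193⌉=1 ⌈288/193⌉=2 ⌈384/193⌉=2 ⌈480/193⌉=3 ⌈576/193⌉=3 ⌈672/193⌉=4 ⌈768/193⌉=4 ⌈864/193⌉=5
  n=10: ⌈960/193⌉=5
s_n = t_(n+1) − t_n for n = 0 … 9 gives
prefix = 1010101010
slide a length-4 window over [0..3] … [6..9] (7 windows); first occurrence of each distinct factor:
  [  0..  3] 1010
  [  1..  4] 0101
  (the other 5 windows repeat one of these)
distinct factors: {0101, 1010}
count = 2  (Sturmian bound for length 4 is 5)

2


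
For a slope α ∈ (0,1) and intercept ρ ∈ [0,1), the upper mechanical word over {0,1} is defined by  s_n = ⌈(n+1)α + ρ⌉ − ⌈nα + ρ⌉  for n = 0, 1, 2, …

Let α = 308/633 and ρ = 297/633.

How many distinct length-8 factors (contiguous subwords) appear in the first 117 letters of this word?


t_n = ⌈(n·308+297)/633⌉ for n = 0 … 117:
  n=0…9: ⌈297/633⌉=1 ⌈605/633⌉=1 ⌈913/633⌉=2 ⌈1221/633⌉=2 ⌈1529/633⌉=3 ⌈1837/633⌉=3 ⌈2145/633⌉=4 ⌈2453/633⌉=4 ⌈2761/633⌉=5 ⌈3069/633⌉=5
  n=10…19: ⌈3377/633⌉=6 ⌈3685/633⌉=6 ⌈3993/633⌉=7 ⌈4301/633⌉=7 ⌈4609/633⌉=8 ⌈4917/633⌉=8 ⌈5225/633⌉=9 ⌈5533/633⌉=9 ⌈5841/633⌉=10 ⌈6149/633⌉=10
  n=20…29: ⌈6457/633⌉=11 ⌈6765/633⌉=11 ⌈7073/633⌉=12 ⌈7381/633⌉=12 ⌈7689/633⌉=13 ⌈7997/633⌉=13 ⌈8305/633⌉=14 ⌈8613/633⌉=14 ⌈8921/633⌉=15 ⌈9229/633⌉=15
  n=30…39: ⌈9537/633⌉=16 ⌈9845/633⌉=16 ⌈10153/633⌉=17 ⌈10461/633⌉=17 ⌈10769/633⌉=18 ⌈11077/633⌉=18 ⌈11385/633⌉=18 ⌈11693/633⌉=19 ⌈12001/633⌉=19 ⌈12309/633⌉=20
  n=40…49: ⌈12617/633⌉=20 ⌈12925/633⌉=21 ⌈13233/633⌉=21 ⌈13541/633⌉=22 ⌈13849/633⌉=22 ⌈14157/633⌉=23 ⌈14465/633⌉=23 ⌈14773/633⌉=24 ⌈15081/633⌉=24 ⌈15389/633⌉=25
  n=50…59: ⌈15697/633⌉=25 ⌈16005/633⌉=26 ⌈16313/633⌉=26 ⌈16621/633⌉=27 ⌈16929/633⌉=27 ⌈17237/633⌉=28 ⌈17545/633⌉=28 ⌈17853/633⌉=29 ⌈18161/633⌉=29 ⌈18469/633⌉=30
  n=60…69: ⌈18777/633⌉=30 ⌈19085/633⌉=31 ⌈19393/633⌉=31 ⌈19701/633⌉=32 ⌈20009/633⌉=32 ⌈20317/633⌉=33 ⌈20625/633⌉=33 ⌈20933/633⌉=34 ⌈21241/633⌉=34 ⌈21549/633⌉=35
  n=70…79: ⌈21857/633⌉=35 ⌈22165/633⌉=36 ⌈22473/633⌉=36 ⌈22781/633⌉=36 ⌈23089/633⌉=37 ⌈23397/633⌉=37 ⌈23705/633⌉=38 ⌈24013/633⌉=38 ⌈24321/633⌉=39 ⌈24629/633⌉=39
  n=80…89: ⌈24937/633⌉=40 ⌈25245/633⌉=40 ⌈25553/633⌉=41 ⌈25861/633⌉=41 ⌈26169/633⌉=42 ⌈26477/633⌉=42 ⌈26785/633⌉=43 ⌈27093/633⌉=43 ⌈27401/633⌉=44 ⌈27709/633⌉=44
  n=90…99: ⌈28017/633⌉=45 ⌈28325/633⌉=45 ⌈28633/633⌉=46 ⌈28941/633⌉=46 ⌈29249/633⌉=47 ⌈29557/633⌉=47 ⌈29865/633⌉=48 ⌈30173/633⌉=48 ⌈30481/633⌉=49 ⌈30789/633⌉=49
  n=100…109: ⌈31097/633⌉=50 ⌈31405/633⌉=50 ⌈31713/633⌉=51 ⌈32021/633⌉=51 ⌈32329/633⌉=52 ⌈32637/633⌉=52 ⌈32945/633⌉=53 ⌈33253/633⌉=53 ⌈33561/633⌉=54 ⌈33869/633⌉=54
  n=110…117: ⌈34177/633⌉=54 ⌈34485/633⌉=55 ⌈34793/633⌉=55 ⌈35101/633⌉=56 ⌈35409/633⌉=56 ⌈35717/633⌉=57 ⌈36025/633⌉=57 ⌈36333/633⌉=58
s_n = t_(n+1) − t_n for n = 0 … 116 gives
prefix = 010101010101010101010101010101010100101010101010101010101010101010101010010101010101010101010101010101010101001010101
slide a length-8 window over [0..7] … [109..116] (110 windows); first occurrence of each distinct factor:
  [  0..  7] 01010101
  [  1..  8] 10101010
  [ 28.. 35] 01010100
  [ 29.. 36] 10101001
  [ 30.. 37] 01010010
  [ 31.. 38] 10100101
  [ 32.. 39] 01001010
  [ 33.. 40] 10010101
  [ 34.. 41] 00101010
  (the other 101 windows repeat one of these)
distinct factors: {00101010, 01001010, 01010010, 01010100, 01010101, 10010101, 10100101, 10101001, 10101010}
count = 9  (Sturmian bound for length 8 is 9)

9


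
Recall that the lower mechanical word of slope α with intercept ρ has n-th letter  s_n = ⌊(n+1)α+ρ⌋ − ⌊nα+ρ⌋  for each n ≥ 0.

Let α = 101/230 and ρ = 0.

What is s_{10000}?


0

(n+1)α + ρ = (10001·101) / 230 = 1010101/230
nα + ρ     = (10000·101) / 230 = 1010000/230
⌊1010101/230⌋ = 4391,  ⌊1010000/230⌋ = 4391
s_{10000} = 4391 − 4391 = 0


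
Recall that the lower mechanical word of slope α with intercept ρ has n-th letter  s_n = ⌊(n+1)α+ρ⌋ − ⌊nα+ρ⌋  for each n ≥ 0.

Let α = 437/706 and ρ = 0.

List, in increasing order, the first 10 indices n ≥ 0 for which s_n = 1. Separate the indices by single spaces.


1 3 4 6 8 9 11 12 14 16

n=0: ⌊437/706⌋−⌊0/706⌋ = 0−0 = 0
n=1: ⌊874/706⌋−⌊437/706⌋ = 1−0 = 1  ← one
n=2: ⌊1311/706⌋−⌊874/706⌋ = 1−1 = 0
n=3: ⌊1748/706⌋−⌊1311/706⌋ = 2−1 = 1  ← one
n=4: ⌊2185/706⌋−⌊1748/706⌋ = 3−2 = 1  ← one
n=5: ⌊2622/706⌋−⌊2185/706⌋ = 3−3 = 0
n=6: ⌊3059/706⌋−⌊2622/706⌋ = 4−3 = 1  ← one
n=7: ⌊3496/706⌋−⌊3059/706⌋ = 4−4 = 0
n=8: ⌊3933/706⌋−⌊3496/706⌋ = 5−4 = 1  ← one
n=9: ⌊4370/706⌋−⌊3933/706⌋ = 6−5 = 1  ← one
n=10: ⌊4807/706⌋−⌊4370/706⌋ = 6−6 = 0
n=11: ⌊5244/706⌋−⌊4807/706⌋ = 7−6 = 1  ← one
n=12: ⌊5681/706⌋−⌊5244/706⌋ = 8−7 = 1  ← one
n=13: ⌊6118/706⌋−⌊5681/706⌋ = 8−8 = 0
n=14: ⌊6555/706⌋−⌊6118/706⌋ = 9−8 = 1  ← one
n=15: ⌊6992/706⌋−⌊6555/706⌋ = 9−9 = 0
n=16: ⌊7429/706⌋−⌊6992/706⌋ = 10−9 = 1  ← one
positions of the first 10 ones: 1 3 4 6 8 9 11 12 14 16


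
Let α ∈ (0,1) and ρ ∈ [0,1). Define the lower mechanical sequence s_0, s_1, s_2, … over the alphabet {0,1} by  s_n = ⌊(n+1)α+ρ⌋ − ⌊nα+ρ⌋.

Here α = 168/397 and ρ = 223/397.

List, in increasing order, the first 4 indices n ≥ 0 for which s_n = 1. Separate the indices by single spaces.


1 3 5 8

n=0: ⌊391/397⌋−⌊223/397⌋ = 0−0 = 0
n=1: ⌊559/397⌋−⌊391/397⌋ = 1−0 = 1  ← one
n=2: ⌊727/397⌋−⌊559/397⌋ = 1−1 = 0
n=3: ⌊895/397⌋−⌊727/397⌋ = 2−1 = 1  ← one
n=4: ⌊1063/397⌋−⌊895/397⌋ = 2−2 = 0
n=5: ⌊1231/397⌋−⌊1063/397⌋ = 3−2 = 1  ← one
n=6: ⌊1399/397⌋−⌊1231/397⌋ = 3−3 = 0
n=7: ⌊1567/397⌋−⌊1399/397⌋ = 3−3 = 0
n=8: ⌊1735/397⌋−⌊1567/397⌋ = 4−3 = 1  ← one
positions of the first 4 ones: 1 3 5 8


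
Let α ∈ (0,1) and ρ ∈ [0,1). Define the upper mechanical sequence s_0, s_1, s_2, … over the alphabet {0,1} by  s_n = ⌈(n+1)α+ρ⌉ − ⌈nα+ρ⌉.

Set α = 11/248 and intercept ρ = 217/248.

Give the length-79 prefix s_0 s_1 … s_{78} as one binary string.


n=0: ⌈(1·11+217)/248⌉ − ⌈(0·11+217)/248⌉ = ⌈228/248⌉ − ⌈217/248⌉ = 1 − 1 = 0
n=1: ⌈(2·11+217)/248⌉ − ⌈(1·11+217)/248⌉ = ⌈239/248⌉ − ⌈228/248⌉ = 1 − 1 = 0
n=2: ⌈(3·11+217)/248⌉ − ⌈(2·11+217)/248⌉ = ⌈250/248⌉ − ⌈239/248⌉ = 2 − 1 = 1
n=3: ⌈(4·11+217)/248⌉ − ⌈(3·11+217)/248⌉ = ⌈261/248⌉ − ⌈250/248⌉ = 2 − 2 = 0
n=4: ⌈(5·11+217)/248⌉ − ⌈(4·11+217)/248⌉ = ⌈272/248⌉ − ⌈261/248⌉ = 2 − 2 = 0
n=5: ⌈(6·11+217)/248⌉ − ⌈(5·11+217)/248⌉ = ⌈283/248⌉ − ⌈272/248⌉ = 2 − 2 = 0
n=6: ⌈(7·11+217)/248⌉ − ⌈(6·11+217)/248⌉ = ⌈294/248⌉ − ⌈283/248⌉ = 2 − 2 = 0
n=7: ⌈(8·11+217)/248⌉ − ⌈(7·11+217)/248⌉ = ⌈305/248⌉ − ⌈294/248⌉ = 2 − 2 = 0
n=8: ⌈(9·11+217)/248⌉ − ⌈(8·11+217)/248⌉ = ⌈316/248⌉ − ⌈305/248⌉ = 2 − 2 = 0
n=9: ⌈(10·11+217)/248⌉ − ⌈(9·11+217)/248⌉ = ⌈327/248⌉ − ⌈316/248⌉ = 2 − 2 = 0
n=10: ⌈(11·11+217)/248⌉ − ⌈(10·11+217)/248⌉ = ⌈338/248⌉ − ⌈327/248⌉ = 2 − 2 = 0
n=11: ⌈(12·11+217)/248⌉ − ⌈(11·11+217)/248⌉ = ⌈349/248⌉ − ⌈338/248⌉ = 2 − 2 = 0
n=12: ⌈(13·11+217)/248⌉ − ⌈(12·11+217)/248⌉ = ⌈360/248⌉ − ⌈349/248⌉ = 2 − 2 = 0
n=13: ⌈(14·11+217)/248⌉ − ⌈(13·11+217)/248⌉ = ⌈371/248⌉ − ⌈360/248⌉ = 2 − 2 = 0
n=14: ⌈(15·11+217)/248⌉ − ⌈(14·11+217)/248⌉ = ⌈382/248⌉ − ⌈371/248⌉ = 2 − 2 = 0
n=15: ⌈(16·11+217)/248⌉ − ⌈(15·11+217)/248⌉ = ⌈393/248⌉ − ⌈382/248⌉ = 2 − 2 = 0
n=16: ⌈(17·11+217)/248⌉ − ⌈(16·11+217)/248⌉ = ⌈404/248⌉ − ⌈393/248⌉ = 2 − 2 = 0
n=17: ⌈(18·11+217)/248⌉ − ⌈(17·11+217)/248⌉ = ⌈415/248⌉ − ⌈404/248⌉ = 2 − 2 = 0
n=18: ⌈(19·11+217)/248⌉ − ⌈(18·11+217)/248⌉ = ⌈426/248⌉ − ⌈415/248⌉ = 2 − 2 = 0
n=19: ⌈(20·11+217)/248⌉ − ⌈(19·11+217)/248⌉ = ⌈437/248⌉ − ⌈426/248⌉ = 2 − 2 = 0
n=20: ⌈(21·11+217)/248⌉ − ⌈(20·11+217)/248⌉ = ⌈448/248⌉ − ⌈437/248⌉ = 2 − 2 = 0
n=21: ⌈(22·11+217)/248⌉ − ⌈(21·11+217)/248⌉ = ⌈459/248⌉ − ⌈448/248⌉ = 2 − 2 = 0
n=22: ⌈(23·11+217)/248⌉ − ⌈(22·11+217)/248⌉ = ⌈470/248⌉ − ⌈459/248⌉ = 2 − 2 = 0
n=23: ⌈(24·11+217)/248⌉ − ⌈(23·11+217)/248⌉ = ⌈481/248⌉ − ⌈470/248⌉ = 2 − 2 = 0
n=24: ⌈(25·11+217)/248⌉ − ⌈(24·11+217)/248⌉ = ⌈492/248⌉ − ⌈481/248⌉ = 2 − 2 = 0
n=25: ⌈(26·11+217)/248⌉ − ⌈(25·11+217)/248⌉ = ⌈503/248⌉ − ⌈492/248⌉ = 3 − 2 = 1
n=26: ⌈(27·11+217)/248⌉ − ⌈(26·11+217)/248⌉ = ⌈514/248⌉ − ⌈503/248⌉ = 3 − 3 = 0
n=27: ⌈(28·11+217)/248⌉ − ⌈(27·11+217)/248⌉ = ⌈525/248⌉ − ⌈514/248⌉ = 3 − 3 = 0
n=28: ⌈(29·11+217)/248⌉ − ⌈(28·11+217)/248⌉ = ⌈536/248⌉ − ⌈525/248⌉ = 3 − 3 = 0
n=29: ⌈(30·11+217)/248⌉ − ⌈(29·11+217)/248⌉ = ⌈547/248⌉ − ⌈536/248⌉ = 3 − 3 = 0
n=30: ⌈(31·11+217)/248⌉ − ⌈(30·11+217)/248⌉ = ⌈558/248⌉ − ⌈547/248⌉ = 3 − 3 = 0
n=31: ⌈(32·11+217)/248⌉ − ⌈(31·11+217)/248⌉ = ⌈569/248⌉ − ⌈558/248⌉ = 3 − 3 = 0
n=32: ⌈(33·11+217)/248⌉ − ⌈(32·11+217)/248⌉ = ⌈580/248⌉ − ⌈569/248⌉ = 3 − 3 = 0
n=33: ⌈(34·11+217)/248⌉ − ⌈(33·11+217)/248⌉ = ⌈591/248⌉ − ⌈580/248⌉ = 3 − 3 = 0
n=34: ⌈(35·11+217)/248⌉ − ⌈(34·11+217)/248⌉ = ⌈602/248⌉ − ⌈591/248⌉ = 3 − 3 = 0
n=35: ⌈(36·11+217)/248⌉ − ⌈(35·11+217)/248⌉ = ⌈613/248⌉ − ⌈602/248⌉ = 3 − 3 = 0
n=36: ⌈(37·11+217)/248⌉ − ⌈(36·11+217)/248⌉ = ⌈624/248⌉ − ⌈613/248⌉ = 3 − 3 = 0
n=37: ⌈(38·11+217)/248⌉ − ⌈(37·11+217)/248⌉ = ⌈635/248⌉ − ⌈624/248⌉ = 3 − 3 = 0
n=38: ⌈(39·11+217)/248⌉ − ⌈(38·11+217)/248⌉ = ⌈646/248⌉ − ⌈635/248⌉ = 3 − 3 = 0
n=39: ⌈(40·11+217)/248⌉ − ⌈(39·11+217)/248⌉ = ⌈657/248⌉ − ⌈646/248⌉ = 3 − 3 = 0
n=40: ⌈(41·11+217)/248⌉ − ⌈(40·11+217)/248⌉ = ⌈668/248⌉ − ⌈657/248⌉ = 3 − 3 = 0
n=41: ⌈(42·11+217)/248⌉ − ⌈(41·11+217)/248⌉ = ⌈679/248⌉ − ⌈668/248⌉ = 3 − 3 = 0
n=42: ⌈(43·11+217)/248⌉ − ⌈(42·11+217)/248⌉ = ⌈690/248⌉ − ⌈679/248⌉ = 3 − 3 = 0
n=43: ⌈(44·11+217)/248⌉ − ⌈(43·11+217)/248⌉ = ⌈701/248⌉ − ⌈690/248⌉ = 3 − 3 = 0
n=44: ⌈(45·11+217)/248⌉ − ⌈(44·11+217)/248⌉ = ⌈712/248⌉ − ⌈701/248⌉ = 3 − 3 = 0
n=45: ⌈(46·11+217)/248⌉ − ⌈(45·11+217)/248⌉ = ⌈723/248⌉ − ⌈712/248⌉ = 3 − 3 = 0
n=46: ⌈(47·11+217)/248⌉ − ⌈(46·11+217)/248⌉ = ⌈734/248⌉ − ⌈723/248⌉ = 3 − 3 = 0
n=47: ⌈(48·11+217)/248⌉ − ⌈(47·11+217)/248⌉ = ⌈745/248⌉ − ⌈734/248⌉ = 4 − 3 = 1
n=48: ⌈(49·11+217)/248⌉ − ⌈(48·11+217)/248⌉ = ⌈756/248⌉ − ⌈745/248⌉ = 4 − 4 = 0
n=49: ⌈(50·11+217)/248⌉ − ⌈(49·11+217)/248⌉ = ⌈767/248⌉ − ⌈756/248⌉ = 4 − 4 = 0
n=50: ⌈(51·11+217)/248⌉ − ⌈(50·11+217)/248⌉ = ⌈778/248⌉ − ⌈767/248⌉ = 4 − 4 = 0
n=51: ⌈(52·11+217)/248⌉ − ⌈(51·11+217)/248⌉ = ⌈789/248⌉ − ⌈778/248⌉ = 4 − 4 = 0
n=52: ⌈(53·11+217)/248⌉ − ⌈(52·11+217)/248⌉ = ⌈800/248⌉ − ⌈789/248⌉ = 4 − 4 = 0
n=53: ⌈(54·11+217)/248⌉ − ⌈(53·11+217)/248⌉ = ⌈811/248⌉ − ⌈800/248⌉ = 4 − 4 = 0
n=54: ⌈(55·11+217)/248⌉ − ⌈(54·11+217)/248⌉ = ⌈822/248⌉ − ⌈811/248⌉ = 4 − 4 = 0
n=55: ⌈(56·11+217)/248⌉ − ⌈(55·11+217)/248⌉ = ⌈833/248⌉ − ⌈822/248⌉ = 4 − 4 = 0
n=56: ⌈(57·11+217)/248⌉ − ⌈(56·11+217)/248⌉ = ⌈844/248⌉ − ⌈833/248⌉ = 4 − 4 = 0
n=57: ⌈(58·11+217)/248⌉ − ⌈(57·11+217)/248⌉ = ⌈855/248⌉ − ⌈844/248⌉ = 4 − 4 = 0
n=58: ⌈(59·11+217)/248⌉ − ⌈(58·11+217)/248⌉ = ⌈866/248⌉ − ⌈855/248⌉ = 4 − 4 = 0
n=59: ⌈(60·11+217)/248⌉ − ⌈(59·11+217)/248⌉ = ⌈877/248⌉ − ⌈866/248⌉ = 4 − 4 = 0
n=60: ⌈(61·11+217)/248⌉ − ⌈(60·11+217)/248⌉ = ⌈888/248⌉ − ⌈877/248⌉ = 4 − 4 = 0
n=61: ⌈(62·11+217)/248⌉ − ⌈(61·11+217)/248⌉ = ⌈899/248⌉ − ⌈888/248⌉ = 4 − 4 = 0
n=62: ⌈(63·11+217)/248⌉ − ⌈(62·11+217)/248⌉ = ⌈910/248⌉ − ⌈899/248⌉ = 4 − 4 = 0
n=63: ⌈(64·11+217)/248⌉ − ⌈(63·11+217)/248⌉ = ⌈921/248⌉ − ⌈910/248⌉ = 4 − 4 = 0
n=64: ⌈(65·11+217)/248⌉ − ⌈(64·11+217)/248⌉ = ⌈932/248⌉ − ⌈921/248⌉ = 4 − 4 = 0
n=65: ⌈(66·11+217)/248⌉ − ⌈(65·11+217)/248⌉ = ⌈943/248⌉ − ⌈932/248⌉ = 4 − 4 = 0
n=66: ⌈(67·11+217)/248⌉ − ⌈(66·11+217)/248⌉ = ⌈954/248⌉ − ⌈943/248⌉ = 4 − 4 = 0
n=67: ⌈(68·11+217)/248⌉ − ⌈(67·11+217)/248⌉ = ⌈965/248⌉ − ⌈954/248⌉ = 4 − 4 = 0
n=68: ⌈(69·11+217)/248⌉ − ⌈(68·11+217)/248⌉ = ⌈976/248⌉ − ⌈965/248⌉ = 4 − 4 = 0
n=69: ⌈(70·11+217)/248⌉ − ⌈(69·11+217)/248⌉ = ⌈987/248⌉ − ⌈976/248⌉ = 4 − 4 = 0
n=70: ⌈(71·11+217)/248⌉ − ⌈(70·11+217)/248⌉ = ⌈998/248⌉ − ⌈987/248⌉ = 5 − 4 = 1
n=71: ⌈(72·11+217)/248⌉ − ⌈(71·11+217)/248⌉ = ⌈1009/248⌉ − ⌈998/248⌉ = 5 − 5 = 0
n=72: ⌈(73·11+217)/248⌉ − ⌈(72·11+217)/248⌉ = ⌈1020/248⌉ − ⌈1009/248⌉ = 5 − 5 = 0
n=73: ⌈(74·11+217)/248⌉ − ⌈(73·11+217)/248⌉ = ⌈1031/248⌉ − ⌈1020/248⌉ = 5 − 5 = 0
n=74: ⌈(75·11+217)/248⌉ − ⌈(74·11+217)/248⌉ = ⌈1042/248⌉ − ⌈1031/248⌉ = 5 − 5 = 0
n=75: ⌈(76·11+217)/248⌉ − ⌈(75·11+217)/248⌉ = ⌈1053/248⌉ − ⌈1042/248⌉ = 5 − 5 = 0
n=76: ⌈(77·11+217)/248⌉ − ⌈(76·11+217)/248⌉ = ⌈1064/248⌉ − ⌈1053/248⌉ = 5 − 5 = 0
n=77: ⌈(78·11+217)/248⌉ − ⌈(77·11+217)/248⌉ = ⌈1075/248⌉ − ⌈1064/248⌉ = 5 − 5 = 0
n=78: ⌈(79·11+217)/248⌉ − ⌈(78·11+217)/248⌉ = ⌈1086/248⌉ − ⌈1075/248⌉ = 5 − 5 = 0

0010000000000000000000000100000000000000000000010000000000000000000000100000000


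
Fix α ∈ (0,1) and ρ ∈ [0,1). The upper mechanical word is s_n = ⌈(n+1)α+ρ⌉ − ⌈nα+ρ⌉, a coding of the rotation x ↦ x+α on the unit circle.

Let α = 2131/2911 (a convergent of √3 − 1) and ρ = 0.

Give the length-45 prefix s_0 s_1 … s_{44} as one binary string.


111011101110110111011101110110111011101110110

n=0: ⌈(1·2131)/2911⌉ − ⌈(0·2131)/2911⌉ = ⌈2131/2911⌉ − ⌈0/2911⌉ = 1 − 0 = 1
n=1: ⌈(2·2131)/2911⌉ − ⌈(1·2131)/2911⌉ = ⌈4262/2911⌉ − ⌈2131/2911⌉ = 2 − 1 = 1
n=2: ⌈(3·2131)/2911⌉ − ⌈(2·2131)/2911⌉ = ⌈6393/2911⌉ − ⌈4262/2911⌉ = 3 − 2 = 1
n=3: ⌈(4·2131)/2911⌉ − ⌈(3·2131)/2911⌉ = ⌈8524/2911⌉ − ⌈6393/2911⌉ = 3 − 3 = 0
n=4: ⌈(5·2131)/2911⌉ − ⌈(4·2131)/2911⌉ = ⌈10655/2911⌉ − ⌈8524/2911⌉ = 4 − 3 = 1
n=5: ⌈(6·2131)/2911⌉ − ⌈(5·2131)/2911⌉ = ⌈12786/2911⌉ − ⌈10655/2911⌉ = 5 − 4 = 1
n=6: ⌈(7·2131)/2911⌉ − ⌈(6·2131)/2911⌉ = ⌈14917/2911⌉ − ⌈12786/2911⌉ = 6 − 5 = 1
n=7: ⌈(8·2131)/2911⌉ − ⌈(7·2131)/2911⌉ = ⌈17048/2911⌉ − ⌈14917/2911⌉ = 6 − 6 = 0
n=8: ⌈(9·2131)/2911⌉ − ⌈(8·2131)/2911⌉ = ⌈19179/2911⌉ − ⌈17048/2911⌉ = 7 − 6 = 1
n=9: ⌈(10·2131)/2911⌉ − ⌈(9·2131)/2911⌉ = ⌈21310/2911⌉ − ⌈19179/2911⌉ = 8 − 7 = 1
n=10: ⌈(11·2131)/2911⌉ − ⌈(10·2131)/2911⌉ = ⌈23441/2911⌉ − ⌈21310/2911⌉ = 9 − 8 = 1
n=11: ⌈(12·2131)/2911⌉ − ⌈(11·2131)/2911⌉ = ⌈25572/2911⌉ − ⌈23441/2911⌉ = 9 − 9 = 0
n=12: ⌈(13·2131)/2911⌉ − ⌈(12·2131)/2911⌉ = ⌈27703/2911⌉ − ⌈25572/2911⌉ = 10 − 9 = 1
n=13: ⌈(14·2131)/2911⌉ − ⌈(13·2131)/2911⌉ = ⌈29834/2911⌉ − ⌈27703/2911⌉ = 11 − 10 = 1
n=14: ⌈(15·2131)/2911⌉ − ⌈(14·2131)/2911⌉ = ⌈31965/2911⌉ − ⌈29834/2911⌉ = 11 − 11 = 0
n=15: ⌈(16·2131)/2911⌉ − ⌈(15·2131)/2911⌉ = ⌈34096/2911⌉ − ⌈31965/2911⌉ = 12 − 11 = 1
n=16: ⌈(17·2131)/2911⌉ − ⌈(16·2131)/2911⌉ = ⌈36227/2911⌉ − ⌈34096/2911⌉ = 13 − 12 = 1
n=17: ⌈(18·2131)/2911⌉ − ⌈(17·2131)/2911⌉ = ⌈38358/2911⌉ − ⌈36227/2911⌉ = 14 − 13 = 1
n=18: ⌈(19·2131)/2911⌉ − ⌈(18·2131)/2911⌉ = ⌈40489/2911⌉ − ⌈38358/2911⌉ = 14 − 14 = 0
n=19: ⌈(20·2131)/2911⌉ − ⌈(19·2131)/2911⌉ = ⌈42620/2911⌉ − ⌈40489/2911⌉ = 15 − 14 = 1
n=20: ⌈(21·2131)/2911⌉ − ⌈(20·2131)/2911⌉ = ⌈44751/2911⌉ − ⌈42620/2911⌉ = 16 − 15 = 1
n=21: ⌈(22·2131)/2911⌉ − ⌈(21·2131)/2911⌉ = ⌈46882/2911⌉ − ⌈44751/2911⌉ = 17 − 16 = 1
n=22: ⌈(23·2131)/2911⌉ − ⌈(22·2131)/2911⌉ = ⌈49013/2911⌉ − ⌈46882/2911⌉ = 17 − 17 = 0
n=23: ⌈(24·2131)/2911⌉ − ⌈(23·2131)/2911⌉ = ⌈51144/2911⌉ − ⌈49013/2911⌉ = 18 − 17 = 1
n=24: ⌈(25·2131)/2911⌉ − ⌈(24·2131)/2911⌉ = ⌈53275/2911⌉ − ⌈51144/2911⌉ = 19 − 18 = 1
n=25: ⌈(26·2131)/2911⌉ − ⌈(25·2131)/2911⌉ = ⌈55406/2911⌉ − ⌈53275/2911⌉ = 20 − 19 = 1
n=26: ⌈(27·2131)/2911⌉ − ⌈(26·2131)/2911⌉ = ⌈57537/2911⌉ − ⌈55406/2911⌉ = 20 − 20 = 0
n=27: ⌈(28·2131)/2911⌉ − ⌈(27·2131)/2911⌉ = ⌈59668/2911⌉ − ⌈57537/2911⌉ = 21 − 20 = 1
n=28: ⌈(29·2131)/2911⌉ − ⌈(28·2131)/2911⌉ = ⌈61799/2911⌉ − ⌈59668/2911⌉ = 22 − 21 = 1
n=29: ⌈(30·2131)/2911⌉ − ⌈(29·2131)/2911⌉ = ⌈63930/2911⌉ − ⌈61799/2911⌉ = 22 − 22 = 0
n=30: ⌈(31·2131)/2911⌉ − ⌈(30·2131)/2911⌉ = ⌈66061/2911⌉ − ⌈63930/2911⌉ = 23 − 22 = 1
n=31: ⌈(32·2131)/2911⌉ − ⌈(31·2131)/2911⌉ = ⌈68192/2911⌉ − ⌈66061/2911⌉ = 24 − 23 = 1
n=32: ⌈(33·2131)/2911⌉ − ⌈(32·2131)/2911⌉ = ⌈70323/2911⌉ − ⌈68192/2911⌉ = 25 − 24 = 1
n=33: ⌈(34·2131)/2911⌉ − ⌈(33·2131)/2911⌉ = ⌈72454/2911⌉ − ⌈70323/2911⌉ = 25 − 25 = 0
n=34: ⌈(35·2131)/2911⌉ − ⌈(34·2131)/2911⌉ = ⌈74585/2911⌉ − ⌈72454/2911⌉ = 26 − 25 = 1
n=35: ⌈(36·2131)/2911⌉ − ⌈(35·2131)/2911⌉ = ⌈76716/2911⌉ − ⌈74585/2911⌉ = 27 − 26 = 1
n=36: ⌈(37·2131)/2911⌉ − ⌈(36·2131)/2911⌉ = ⌈78847/2911⌉ − ⌈76716/2911⌉ = 28 − 27 = 1
n=37: ⌈(38·2131)/2911⌉ − ⌈(37·2131)/2911⌉ = ⌈80978/2911⌉ − ⌈78847/2911⌉ = 28 − 28 = 0
n=38: ⌈(39·2131)/2911⌉ − ⌈(38·2131)/2911⌉ = ⌈83109/2911⌉ − ⌈80978/2911⌉ = 29 − 28 = 1
n=39: ⌈(40·2131)/2911⌉ − ⌈(39·2131)/2911⌉ = ⌈85240/2911⌉ − ⌈83109/2911⌉ = 30 − 29 = 1
n=40: ⌈(41·2131)/2911⌉ − ⌈(40·2131)/2911⌉ = ⌈87371/2911⌉ − ⌈85240/2911⌉ = 31 − 30 = 1
n=41: ⌈(42·2131)/2911⌉ − ⌈(41·2131)/2911⌉ = ⌈89502/2911⌉ − ⌈87371/2911⌉ = 31 − 31 = 0
n=42: ⌈(43·2131)/2911⌉ − ⌈(42·2131)/2911⌉ = ⌈91633/2911⌉ − ⌈89502/2911⌉ = 32 − 31 = 1
n=43: ⌈(44·2131)/2911⌉ − ⌈(43·2131)/2911⌉ = ⌈93764/2911⌉ − ⌈91633/2911⌉ = 33 − 32 = 1
n=44: ⌈(45·2131)/2911⌉ − ⌈(44·2131)/2911⌉ = ⌈95895/2911⌉ − ⌈93764/2911⌉ = 33 − 33 = 0


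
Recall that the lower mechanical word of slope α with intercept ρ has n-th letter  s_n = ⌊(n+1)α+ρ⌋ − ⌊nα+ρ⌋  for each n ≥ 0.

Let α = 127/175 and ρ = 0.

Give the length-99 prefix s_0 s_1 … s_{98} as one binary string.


n=0: ⌊(1·127)/175⌋ − ⌊(0·127)/175⌋ = ⌊127/175⌋ − ⌊0/175⌋ = 0 − 0 = 0
n=1: ⌊(2·127)/175⌋ − ⌊(1·127)/175⌋ = ⌊254/175⌋ − ⌊127/175⌋ = 1 − 0 = 1
n=2: ⌊(3·127)/175⌋ − ⌊(2·127)/175⌋ = ⌊381/175⌋ − ⌊254/175⌋ = 2 − 1 = 1
n=3: ⌊(4·127)/175⌋ − ⌊(3·127)/175⌋ = ⌊508/175⌋ − ⌊381/175⌋ = 2 − 2 = 0
n=4: ⌊(5·127)/175⌋ − ⌊(4·127)/175⌋ = ⌊635/175⌋ − ⌊508/175⌋ = 3 − 2 = 1
n=5: ⌊(6·127)/175⌋ − ⌊(5·127)/175⌋ = ⌊762/175⌋ − ⌊635/175⌋ = 4 − 3 = 1
n=6: ⌊(7·127)/175⌋ − ⌊(6·127)/175⌋ = ⌊889/175⌋ − ⌊762/175⌋ = 5 − 4 = 1
n=7: ⌊(8·127)/175⌋ − ⌊(7·127)/175⌋ = ⌊1016/175⌋ − ⌊889/175⌋ = 5 − 5 = 0
n=8: ⌊(9·127)/175⌋ − ⌊(8·127)/175⌋ = ⌊1143/175⌋ − ⌊1016/175⌋ = 6 − 5 = 1
n=9: ⌊(10·127)/175⌋ − ⌊(9·127)/175⌋ = ⌊1270/175⌋ − ⌊1143/175⌋ = 7 − 6 = 1
n=10: ⌊(11·127)/175⌋ − ⌊(10·127)/175⌋ = ⌊1397/175⌋ − ⌊1270/175⌋ = 7 − 7 = 0
n=11: ⌊(12·127)/175⌋ − ⌊(11·127)/175⌋ = ⌊1524/175⌋ − ⌊1397/175⌋ = 8 − 7 = 1
n=12: ⌊(13·127)/175⌋ − ⌊(12·127)/175⌋ = ⌊1651/175⌋ − ⌊1524/175⌋ = 9 − 8 = 1
n=13: ⌊(14·127)/175⌋ − ⌊(13·127)/175⌋ = ⌊1778/175⌋ − ⌊1651/175⌋ = 10 − 9 = 1
n=14: ⌊(15·127)/175⌋ − ⌊(14·127)/175⌋ = ⌊1905/175⌋ − ⌊1778/175⌋ = 10 − 10 = 0
n=15: ⌊(16·127)/175⌋ − ⌊(15·127)/175⌋ = ⌊2032/175⌋ − ⌊1905/175⌋ = 11 − 10 = 1
n=16: ⌊(17·127)/175⌋ − ⌊(16·127)/175⌋ = ⌊2159/175⌋ − ⌊2032/175⌋ = 12 − 11 = 1
n=17: ⌊(18·127)/175⌋ − ⌊(17·127)/175⌋ = ⌊2286/175⌋ − ⌊2159/175⌋ = 13 − 12 = 1
n=18: ⌊(19·127)/175⌋ − ⌊(18·127)/175⌋ = ⌊2413/175⌋ − ⌊2286/175⌋ = 13 − 13 = 0
n=19: ⌊(20·127)/175⌋ − ⌊(19·127)/175⌋ = ⌊2540/175⌋ − ⌊2413/175⌋ = 14 − 13 = 1
n=20: ⌊(21·127)/175⌋ − ⌊(20·127)/175⌋ = ⌊2667/175⌋ − ⌊2540/175⌋ = 15 − 14 = 1
n=21: ⌊(22·127)/175⌋ − ⌊(21·127)/175⌋ = ⌊2794/175⌋ − ⌊2667/175⌋ = 15 − 15 = 0
n=22: ⌊(23·127)/175⌋ − ⌊(22·127)/175⌋ = ⌊2921/175⌋ − ⌊2794/175⌋ = 16 − 15 = 1
n=23: ⌊(24·127)/175⌋ − ⌊(23·127)/175⌋ = ⌊3048/175⌋ − ⌊2921/175⌋ = 17 − 16 = 1
n=24: ⌊(25·127)/175⌋ − ⌊(24·127)/175⌋ = ⌊3175/175⌋ − ⌊3048/175⌋ = 18 − 17 = 1
n=25: ⌊(26·127)/175⌋ − ⌊(25·127)/175⌋ = ⌊3302/175⌋ − ⌊3175/175⌋ = 18 − 18 = 0
n=26: ⌊(27·127)/175⌋ − ⌊(26·127)/175⌋ = ⌊3429/175⌋ − ⌊3302/175⌋ = 19 − 18 = 1
n=27: ⌊(28·127)/175⌋ − ⌊(27·127)/175⌋ = ⌊3556/175⌋ − ⌊3429/175⌋ = 20 − 19 = 1
n=28: ⌊(29·127)/175⌋ − ⌊(28·127)/175⌋ = ⌊3683/175⌋ − ⌊3556/175⌋ = 21 − 20 = 1
n=29: ⌊(30·127)/175⌋ − ⌊(29·127)/175⌋ = ⌊3810/175⌋ − ⌊3683/175⌋ = 21 − 21 = 0
n=30: ⌊(31·127)/175⌋ − ⌊(30·127)/175⌋ = ⌊3937/175⌋ − ⌊3810/175⌋ = 22 − 21 = 1
n=31: ⌊(32·127)/175⌋ − ⌊(31·127)/175⌋ = ⌊4064/175⌋ − ⌊3937/175⌋ = 23 − 22 = 1
n=32: ⌊(33·127)/175⌋ − ⌊(32·127)/175⌋ = ⌊4191/175⌋ − ⌊4064/175⌋ = 23 − 23 = 0
n=33: ⌊(34·127)/175⌋ − ⌊(33·127)/175⌋ = ⌊4318/175⌋ − ⌊4191/175⌋ = 24 − 23 = 1
n=34: ⌊(35·127)/175⌋ − ⌊(34·127)/175⌋ = ⌊4445/175⌋ − ⌊4318/175⌋ = 25 − 24 = 1
n=35: ⌊(36·127)/175⌋ − ⌊(35·127)/175⌋ = ⌊4572/175⌋ − ⌊4445/175⌋ = 26 − 25 = 1
n=36: ⌊(37·127)/175⌋ − ⌊(36·127)/175⌋ = ⌊4699/175⌋ − ⌊4572/175⌋ = 26 − 26 = 0
n=37: ⌊(38·127)/175⌋ − ⌊(37·127)/175⌋ = ⌊4826/175⌋ − ⌊4699/175⌋ = 27 − 26 = 1
n=38: ⌊(39·127)/175⌋ − ⌊(38·127)/175⌋ = ⌊4953/175⌋ − ⌊4826/175⌋ = 28 − 27 = 1
n=39: ⌊(40·127)/175⌋ − ⌊(39·127)/175⌋ = ⌊5080/175⌋ − ⌊4953/175⌋ = 29 − 28 = 1
n=40: ⌊(41·127)/175⌋ − ⌊(40·127)/175⌋ = ⌊5207/175⌋ − ⌊5080/175⌋ = 29 − 29 = 0
n=41: ⌊(42·127)/175⌋ − ⌊(41·127)/175⌋ = ⌊5334/175⌋ − ⌊5207/175⌋ = 30 − 29 = 1
n=42: ⌊(43·127)/175⌋ − ⌊(42·127)/175⌋ = ⌊5461/175⌋ − ⌊5334/175⌋ = 31 − 30 = 1
n=43: ⌊(44·127)/175⌋ − ⌊(43·127)/175⌋ = ⌊5588/175⌋ − ⌊5461/175⌋ = 31 − 31 = 0
n=44: ⌊(45·127)/175⌋ − ⌊(44·127)/175⌋ = ⌊5715/175⌋ − ⌊5588/175⌋ = 32 − 31 = 1
n=45: ⌊(46·127)/175⌋ − ⌊(45·127)/175⌋ = ⌊5842/175⌋ − ⌊5715/175⌋ = 33 − 32 = 1
n=46: ⌊(47·127)/175⌋ − ⌊(46·127)/175⌋ = ⌊5969/175⌋ − ⌊5842/175⌋ = 34 − 33 = 1
n=47: ⌊(48·127)/175⌋ − ⌊(47·127)/175⌋ = ⌊6096/175⌋ − ⌊5969/175⌋ = 34 − 34 = 0
n=48: ⌊(49·127)/175⌋ − ⌊(48·127)/175⌋ = ⌊6223/175⌋ − ⌊6096/175⌋ = 35 − 34 = 1
n=49: ⌊(50·127)/175⌋ − ⌊(49·127)/175⌋ = ⌊6350/175⌋ − ⌊6223/175⌋ = 36 − 35 = 1
n=50: ⌊(51·127)/175⌋ − ⌊(50·127)/175⌋ = ⌊6477/175⌋ − ⌊6350/175⌋ = 37 − 36 = 1
n=51: ⌊(52·127)/175⌋ − ⌊(51·127)/175⌋ = ⌊6604/175⌋ − ⌊6477/175⌋ = 37 − 37 = 0
n=52: ⌊(53·127)/175⌋ − ⌊(52·127)/175⌋ = ⌊6731/175⌋ − ⌊6604/175⌋ = 38 − 37 = 1
n=53: ⌊(54·127)/175⌋ − ⌊(53·127)/175⌋ = ⌊6858/175⌋ − ⌊6731/175⌋ = 39 − 38 = 1
n=54: ⌊(55·127)/175⌋ − ⌊(54·127)/175⌋ = ⌊6985/175⌋ − ⌊6858/175⌋ = 39 − 39 = 0
n=55: ⌊(56·127)/175⌋ − ⌊(55·127)/175⌋ = ⌊7112/175⌋ − ⌊6985/175⌋ = 40 − 39 = 1
n=56: ⌊(57·127)/175⌋ − ⌊(56·127)/175⌋ = ⌊7239/175⌋ − ⌊7112/175⌋ = 41 − 40 = 1
n=57: ⌊(58·127)/175⌋ − ⌊(57·127)/175⌋ = ⌊7366/175⌋ − ⌊7239/175⌋ = 42 − 41 = 1
n=58: ⌊(59·127)/175⌋ − ⌊(58·127)/175⌋ = ⌊7493/175⌋ − ⌊7366/175⌋ = 42 − 42 = 0
n=59: ⌊(60·127)/175⌋ − ⌊(59·127)/175⌋ = ⌊7620/175⌋ − ⌊7493/175⌋ = 43 − 42 = 1
n=60: ⌊(61·127)/175⌋ − ⌊(60·127)/175⌋ = ⌊7747/175⌋ − ⌊7620/175⌋ = 44 − 43 = 1
n=61: ⌊(62·127)/175⌋ − ⌊(61·127)/175⌋ = ⌊7874/175⌋ − ⌊7747/175⌋ = 44 − 44 = 0
n=62: ⌊(63·127)/175⌋ − ⌊(62·127)/175⌋ = ⌊8001/175⌋ − ⌊7874/175⌋ = 45 − 44 = 1
n=63: ⌊(64·127)/175⌋ − ⌊(63·127)/175⌋ = ⌊8128/175⌋ − ⌊8001/175⌋ = 46 − 45 = 1
n=64: ⌊(65·127)/175⌋ − ⌊(64·127)/175⌋ = ⌊8255/175⌋ − ⌊8128/175⌋ = 47 − 46 = 1
n=65: ⌊(66·127)/175⌋ − ⌊(65·127)/175⌋ = ⌊8382/175⌋ − ⌊8255/175⌋ = 47 − 47 = 0
n=66: ⌊(67·127)/175⌋ − ⌊(66·127)/175⌋ = ⌊8509/175⌋ − ⌊8382/175⌋ = 48 − 47 = 1
n=67: ⌊(68·127)/175⌋ − ⌊(67·127)/175⌋ = ⌊8636/175⌋ − ⌊8509/175⌋ = 49 − 48 = 1
n=68: ⌊(69·127)/175⌋ − ⌊(68·127)/175⌋ = ⌊8763/175⌋ − ⌊8636/175⌋ = 50 − 49 = 1
n=69: ⌊(70·127)/175⌋ − ⌊(69·127)/175⌋ = ⌊8890/175⌋ − ⌊8763/175⌋ = 50 − 50 = 0
n=70: ⌊(71·127)/175⌋ − ⌊(70·127)/175⌋ = ⌊9017/175⌋ − ⌊8890/175⌋ = 51 − 50 = 1
n=71: ⌊(72·127)/175⌋ − ⌊(71·127)/175⌋ = ⌊9144/175⌋ − ⌊9017/175⌋ = 52 − 51 = 1
n=72: ⌊(73·127)/175⌋ − ⌊(72·127)/175⌋ = ⌊9271/175⌋ − ⌊9144/175⌋ = 52 − 52 = 0
n=73: ⌊(74·127)/175⌋ − ⌊(73·127)/175⌋ = ⌊9398/175⌋ − ⌊9271/175⌋ = 53 − 52 = 1
n=74: ⌊(75·127)/175⌋ − ⌊(74·127)/175⌋ = ⌊9525/175⌋ − ⌊9398/175⌋ = 54 − 53 = 1
n=75: ⌊(76·127)/175⌋ − ⌊(75·127)/175⌋ = ⌊9652/175⌋ − ⌊9525/175⌋ = 55 − 54 = 1
n=76: ⌊(77·127)/175⌋ − ⌊(76·127)/175⌋ = ⌊9779/175⌋ − ⌊9652/175⌋ = 55 − 55 = 0
n=77: ⌊(78·127)/175⌋ − ⌊(77·127)/175⌋ = ⌊9906/175⌋ − ⌊9779/175⌋ = 56 − 55 = 1
n=78: ⌊(79·127)/175⌋ − ⌊(78·127)/175⌋ = ⌊10033/175⌋ − ⌊9906/175⌋ = 57 − 56 = 1
n=79: ⌊(80·127)/175⌋ − ⌊(79·127)/175⌋ = ⌊10160/175⌋ − ⌊10033/175⌋ = 58 − 57 = 1
n=80: ⌊(81·127)/175⌋ − ⌊(80·127)/175⌋ = ⌊10287/175⌋ − ⌊10160/175⌋ = 58 − 58 = 0
n=81: ⌊(82·127)/175⌋ − ⌊(81·127)/175⌋ = ⌊10414/175⌋ − ⌊10287/175⌋ = 59 − 58 = 1
n=82: ⌊(83·127)/175⌋ − ⌊(82·127)/175⌋ = ⌊10541/175⌋ − ⌊10414/175⌋ = 60 − 59 = 1
n=83: ⌊(84·127)/175⌋ − ⌊(83·127)/175⌋ = ⌊10668/175⌋ − ⌊10541/175⌋ = 60 − 60 = 0
n=84: ⌊(85·127)/175⌋ − ⌊(84·127)/175⌋ = ⌊10795/175⌋ − ⌊10668/175⌋ = 61 − 60 = 1
n=85: ⌊(86·127)/175⌋ − ⌊(85·127)/175⌋ = ⌊10922/175⌋ − ⌊10795/175⌋ = 62 − 61 = 1
n=86: ⌊(87·127)/175⌋ − ⌊(86·127)/175⌋ = ⌊11049/175⌋ − ⌊10922/175⌋ = 63 − 62 = 1
n=87: ⌊(88·127)/175⌋ − ⌊(87·127)/175⌋ = ⌊11176/175⌋ − ⌊11049/175⌋ = 63 − 63 = 0
n=88: ⌊(89·127)/175⌋ − ⌊(88·127)/175⌋ = ⌊11303/175⌋ − ⌊11176/175⌋ = 64 − 63 = 1
n=89: ⌊(90·127)/175⌋ − ⌊(89·127)/175⌋ = ⌊11430/175⌋ − ⌊11303/175⌋ = 65 − 64 = 1
n=90: ⌊(91·127)/175⌋ − ⌊(90·127)/175⌋ = ⌊11557/175⌋ − ⌊11430/175⌋ = 66 − 65 = 1
n=91: ⌊(92·127)/175⌋ − ⌊(91·127)/175⌋ = ⌊11684/175⌋ − ⌊11557/175⌋ = 66 − 66 = 0
n=92: ⌊(93·127)/175⌋ − ⌊(92·127)/175⌋ = ⌊11811/175⌋ − ⌊11684/175⌋ = 67 − 66 = 1
n=93: ⌊(94·127)/175⌋ − ⌊(93·127)/175⌋ = ⌊11938/175⌋ − ⌊11811/175⌋ = 68 − 67 = 1
n=94: ⌊(95·127)/175⌋ − ⌊(94·127)/175⌋ = ⌊12065/175⌋ − ⌊11938/175⌋ = 68 − 68 = 0
n=95: ⌊(96·127)/175⌋ − ⌊(95·127)/175⌋ = ⌊12192/175⌋ − ⌊12065/175⌋ = 69 − 68 = 1
n=96: ⌊(97·127)/175⌋ − ⌊(96·127)/175⌋ = ⌊12319/175⌋ − ⌊12192/175⌋ = 70 − 69 = 1
n=97: ⌊(98·127)/175⌋ − ⌊(97·127)/175⌋ = ⌊12446/175⌋ − ⌊12319/175⌋ = 71 − 70 = 1
n=98: ⌊(99·127)/175⌋ − ⌊(98·127)/175⌋ = ⌊12573/175⌋ − ⌊12446/175⌋ = 71 − 71 = 0

011011101101110111011011101110110111011101101110111011011101101110111011011101110110111011101101110


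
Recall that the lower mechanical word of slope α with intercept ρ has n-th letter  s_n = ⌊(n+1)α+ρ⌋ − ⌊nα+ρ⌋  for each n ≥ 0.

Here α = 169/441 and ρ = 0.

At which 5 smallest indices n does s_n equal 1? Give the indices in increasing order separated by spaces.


n=0: ⌊169/441⌋−⌊0/441⌋ = 0−0 = 0
n=1: ⌊338/441⌋−⌊169/441⌋ = 0−0 = 0
n=2: ⌊507/441⌋−⌊338/441⌋ = 1−0 = 1  ← one
n=3: ⌊676/441⌋−⌊507/441⌋ = 1−1 = 0
n=4: ⌊845/441⌋−⌊676/441⌋ = 1−1 = 0
n=5: ⌊1014/441⌋−⌊845/441⌋ = 2−1 = 1  ← one
n=6: ⌊1183/441⌋−⌊1014/441⌋ = 2−2 = 0
n=7: ⌊1352/441⌋−⌊1183/441⌋ = 3−2 = 1  ← one
n=8: ⌊1521/441⌋−⌊1352/441⌋ = 3−3 = 0
n=9: ⌊1690/441⌋−⌊1521/441⌋ = 3−3 = 0
n=10: ⌊1859/441⌋−⌊1690/441⌋ = 4−3 = 1  ← one
n=11: ⌊2028/441⌋−⌊1859/441⌋ = 4−4 = 0
n=12: ⌊2197/441⌋−⌊2028/441⌋ = 4−4 = 0
n=13: ⌊2366/441⌋−⌊2197/441⌋ = 5−4 = 1  ← one
positions of the first 5 ones: 2 5 7 10 13

2 5 7 10 13


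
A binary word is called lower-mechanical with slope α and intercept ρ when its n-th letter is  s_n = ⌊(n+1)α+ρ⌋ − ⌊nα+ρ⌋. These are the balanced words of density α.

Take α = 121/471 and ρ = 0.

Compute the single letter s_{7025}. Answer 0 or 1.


(n+1)α + ρ = (7026·121) / 471 = 850146/471
nα + ρ     = (7025·121) / 471 = 850025/471
⌊850146/471⌋ = 1804,  ⌊850025/471⌋ = 1804
s_{7025} = 1804 − 1804 = 0

0


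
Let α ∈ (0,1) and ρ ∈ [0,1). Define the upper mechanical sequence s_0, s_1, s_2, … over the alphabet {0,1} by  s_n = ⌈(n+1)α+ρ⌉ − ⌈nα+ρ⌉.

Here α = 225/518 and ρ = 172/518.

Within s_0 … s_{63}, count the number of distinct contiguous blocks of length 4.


t_n = ⌈(n·225+172)/518⌉ for n = 0 … 64:
  n=0…9: ⌈172/518⌉=1 ⌈397/518⌉=1 ⌈622/518⌉=2 ⌈847/518⌉=2 ⌈1072/518⌉=3 ⌈1297/518⌉=3 ⌈1522/518⌉=3 ⌈1747/518⌉=4 ⌈1972/518⌉=4 ⌈2197/518⌉=5
  n=10…19: ⌈2422/518⌉=5 ⌈2647/518⌉=6 ⌈2872/518⌉=6 ⌈3097/518⌉=6 ⌈3322/518⌉=7 ⌈3547/518⌉=7 ⌈3772/518⌉=8 ⌈3997/518⌉=8 ⌈4222/518⌉=9 ⌈4447/518⌉=9
  n=20…29: ⌈4672/518⌉=10 ⌈4897/518⌉=10 ⌈5122/518⌉=10 ⌈5347/518⌉=11 ⌈5572/518⌉=11 ⌈5797/518⌉=12 ⌈6022/518⌉=12 ⌈6247/518⌉=13 ⌈6472/518⌉=13 ⌈6697/518⌉=13
  n=30…39: ⌈6922/518⌉=14 ⌈7147/518⌉=14 ⌈7372/518⌉=15 ⌈7597/518⌉=15 ⌈7822/518⌉=16 ⌈8047/518⌉=16 ⌈8272/518⌉=16 ⌈8497/518⌉=17 ⌈8722/518⌉=17 ⌈8947/518⌉=18
  n=40…49: ⌈9172/518⌉=18 ⌈9397/518⌉=19 ⌈9622/518⌉=19 ⌈9847/518⌉=20 ⌈10072/518⌉=20 ⌈10297/518⌉=20 ⌈10522/518⌉=21 ⌈10747/518⌉=21 ⌈10972/518⌉=22 ⌈11197/518⌉=22
  n=50…59: ⌈11422/518⌉=23 ⌈11647/518⌉=23 ⌈11872/518⌉=23 ⌈12097/518⌉=24 ⌈12322/518⌉=24 ⌈12547/518⌉=25 ⌈12772/518⌉=25 ⌈12997/518⌉=26 ⌈13222/518⌉=26 ⌈13447/518⌉=26
  n=60…64: ⌈13672/518⌉=27 ⌈13897/518⌉=27 ⌈14122/518⌉=28 ⌈14347/518⌉=28 ⌈14572/518⌉=29
s_n = t_(n+1) − t_n for n = 0 … 63 gives
prefix = 0101001010100101010100101010010101001010101001010100101010010101
slide a length-4 window over [0..3] … [60..63] (61 windows); first occurrence of each distinct factor:
  [  0..  3] 0101
  [  1..  4] 1010
  [  2..  5] 0100
  [  3..  6] 1001
  [  4..  7] 0010
  (the other 56 windows repeat one of these)
distinct factors: {0010, 0100, 0101, 1001, 1010}
count = 5  (Sturmian bound for length 4 is 5)

5


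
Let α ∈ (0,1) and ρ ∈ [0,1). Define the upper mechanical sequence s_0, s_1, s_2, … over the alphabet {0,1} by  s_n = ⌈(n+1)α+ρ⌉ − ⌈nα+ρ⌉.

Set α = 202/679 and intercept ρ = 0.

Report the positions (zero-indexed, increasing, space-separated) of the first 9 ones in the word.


n=0: ⌈202/679⌉−⌈0/679⌉ = 1−0 = 1  ← one
n=1: ⌈404/679⌉−⌈202/679⌉ = 1−1 = 0
n=2: ⌈606/679⌉−⌈404/679⌉ = 1−1 = 0
n=3: ⌈808/679⌉−⌈606/679⌉ = 2−1 = 1  ← one
n=4: ⌈1010/679⌉−⌈808/679⌉ = 2−2 = 0
n=5: ⌈1212/679⌉−⌈1010/679⌉ = 2−2 = 0
n=6: ⌈1414/679⌉−⌈1212/679⌉ = 3−2 = 1  ← one
n=7: ⌈1616/679⌉−⌈1414/679⌉ = 3−3 = 0
n=8: ⌈1818/679⌉−⌈1616/679⌉ = 3−3 = 0
n=9: ⌈2020/679⌉−⌈1818/679⌉ = 3−3 = 0
n=10: ⌈2222/679⌉−⌈2020/679⌉ = 4−3 = 1  ← one
n=11: ⌈2424/679⌉−⌈2222/679⌉ = 4−4 = 0
n=12: ⌈2626/679⌉−⌈2424/679⌉ = 4−4 = 0
n=13: ⌈2828/679⌉−⌈2626/679⌉ = 5−4 = 1  ← one
n=14: ⌈3030/679⌉−⌈2828/679⌉ = 5−5 = 0
n=15: ⌈3232/679⌉−⌈3030/679⌉ = 5−5 = 0
n=16: ⌈3434/679⌉−⌈3232/679⌉ = 6−5 = 1  ← one
n=17: ⌈3636/679⌉−⌈3434/679⌉ = 6−6 = 0
n=18: ⌈3838/679⌉−⌈3636/679⌉ = 6−6 = 0
n=19: ⌈4040/679⌉−⌈3838/679⌉ = 6−6 = 0
n=20: ⌈4242/679⌉−⌈4040/679⌉ = 7−6 = 1  ← one
n=21: ⌈4444/679⌉−⌈4242/679⌉ = 7−7 = 0
n=22: ⌈4646/679⌉−⌈4444/679⌉ = 7−7 = 0
n=23: ⌈4848/679⌉−⌈4646/679⌉ = 8−7 = 1  ← one
n=24: ⌈5050/679⌉−⌈4848/679⌉ = 8−8 = 0
n=25: ⌈5252/679⌉−⌈5050/679⌉ = 8−8 = 0
n=26: ⌈5454/679⌉−⌈5252/679⌉ = 9−8 = 1  ← one
positions of the first 9 ones: 0 3 6 10 13 16 20 23 26

0 3 6 10 13 16 20 23 26


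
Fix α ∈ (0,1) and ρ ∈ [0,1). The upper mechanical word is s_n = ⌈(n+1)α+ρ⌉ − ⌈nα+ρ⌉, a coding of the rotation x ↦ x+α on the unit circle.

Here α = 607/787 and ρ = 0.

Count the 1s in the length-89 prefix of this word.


69

#1s = Σ_{n=0}^{88} s_n = Σ_{n=0}^{88} (⌈(n+1)α+ρ⌉ − ⌈nα+ρ⌉)
the sum telescopes: every ⌈nα+ρ⌉ with 0 < n < 89 appears once with + and once with −, leaving ⌈89α+ρ⌉ − ⌈0·α+ρ⌉
89α + ρ = (89·607) / 787 = 54023/787
ρ = 0/787
⌈54023/787⌉ = 69,  ⌈0/787⌉ = 0
#1s = 69 − 0 = 69


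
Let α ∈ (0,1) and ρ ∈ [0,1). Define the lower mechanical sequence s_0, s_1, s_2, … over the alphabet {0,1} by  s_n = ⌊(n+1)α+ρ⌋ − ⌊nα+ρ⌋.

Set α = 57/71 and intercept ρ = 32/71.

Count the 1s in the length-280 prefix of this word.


225

#1s = Σ_{n=0}^{279} s_n = Σ_{n=0}^{279} (⌊(n+1)α+ρ⌋ − ⌊nα+ρ⌋)
the sum telescopes: every ⌊nα+ρ⌋ with 0 < n < 280 appears once with + and once with −, leaving ⌊280α+ρ⌋ − ⌊0·α+ρ⌋
280α + ρ = (280·57 + 32) / 71 = 15992/71
ρ = 32/71
⌊15992/71⌋ = 225,  ⌊32/71⌋ = 0
#1s = 225 − 0 = 225


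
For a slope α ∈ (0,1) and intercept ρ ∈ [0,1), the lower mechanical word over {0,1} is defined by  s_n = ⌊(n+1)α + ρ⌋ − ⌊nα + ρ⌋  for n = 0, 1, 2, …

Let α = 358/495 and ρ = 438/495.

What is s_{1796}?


(n+1)α + ρ = (1797·358 + 438) / 495 = 643764/495
nα + ρ     = (1796·358 + 438) / 495 = 643406/495
⌊643764/495⌋ = 1300,  ⌊643406/495⌋ = 1299
s_{1796} = 1300 − 1299 = 1

1


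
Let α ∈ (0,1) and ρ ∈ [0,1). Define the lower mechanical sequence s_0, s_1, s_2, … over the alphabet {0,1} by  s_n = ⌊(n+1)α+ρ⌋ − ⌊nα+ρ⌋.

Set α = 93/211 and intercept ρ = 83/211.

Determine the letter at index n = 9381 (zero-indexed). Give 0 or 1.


0

(n+1)α + ρ = (9382·93 + 83) / 211 = 872609/211
nα + ρ     = (9381·93 + 83) / 211 = 872516/211
⌊872609/211⌋ = 4135,  ⌊872516/211⌋ = 4135
s_{9381} = 4135 − 4135 = 0


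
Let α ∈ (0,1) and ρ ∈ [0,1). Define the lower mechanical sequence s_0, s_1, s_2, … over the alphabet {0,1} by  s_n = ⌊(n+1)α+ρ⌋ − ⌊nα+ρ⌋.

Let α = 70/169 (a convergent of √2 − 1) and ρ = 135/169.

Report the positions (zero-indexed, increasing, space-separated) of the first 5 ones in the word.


0 2 5 7 10

n=0: ⌊205/169⌋−⌊135/169⌋ = 1−0 = 1  ← one
n=1: ⌊275/169⌋−⌊205/169⌋ = 1−1 = 0
n=2: ⌊345/169⌋−⌊275/169⌋ = 2−1 = 1  ← one
n=3: ⌊415/169⌋−⌊345/169⌋ = 2−2 = 0
n=4: ⌊485/169⌋−⌊415/169⌋ = 2−2 = 0
n=5: ⌊555/169⌋−⌊485/169⌋ = 3−2 = 1  ← one
n=6: ⌊625/169⌋−⌊555/169⌋ = 3−3 = 0
n=7: ⌊695/169⌋−⌊625/169⌋ = 4−3 = 1  ← one
n=8: ⌊765/169⌋−⌊695/169⌋ = 4−4 = 0
n=9: ⌊835/169⌋−⌊765/169⌋ = 4−4 = 0
n=10: ⌊905/169⌋−⌊835/169⌋ = 5−4 = 1  ← one
positions of the first 5 ones: 0 2 5 7 10


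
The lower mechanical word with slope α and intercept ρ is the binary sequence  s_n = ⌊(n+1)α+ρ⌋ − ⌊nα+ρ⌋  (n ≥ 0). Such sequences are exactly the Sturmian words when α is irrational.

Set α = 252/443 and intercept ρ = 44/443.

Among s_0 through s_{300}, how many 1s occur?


#1s = Σ_{n=0}^{300} s_n = Σ_{n=0}^{300} (⌊(n+1)α+ρ⌋ − ⌊nα+ρ⌋)
the sum telescopes: every ⌊nα+ρ⌋ with 0 < n < 301 appears once with + and once with −, leaving ⌊301α+ρ⌋ − ⌊0·α+ρ⌋
301α + ρ = (301·252 + 44) / 443 = 75896/443
ρ = 44/443
⌊75896/443⌋ = 171,  ⌊44/443⌋ = 0
#1s = 171 − 0 = 171

171


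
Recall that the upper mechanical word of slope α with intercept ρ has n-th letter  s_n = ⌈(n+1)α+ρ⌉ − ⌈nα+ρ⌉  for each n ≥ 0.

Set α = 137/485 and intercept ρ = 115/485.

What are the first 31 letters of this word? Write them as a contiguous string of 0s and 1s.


n=0: ⌈(1·137+115)/485⌉ − ⌈(0·137+115)/485⌉ = ⌈252/485⌉ − ⌈115/485⌉ = 1 − 1 = 0
n=1: ⌈(2·137+115)/485⌉ − ⌈(1·137+115)/485⌉ = ⌈389/485⌉ − ⌈252/485⌉ = 1 − 1 = 0
n=2: ⌈(3·137+115)/485⌉ − ⌈(2·137+115)/485⌉ = ⌈526/485⌉ − ⌈389/485⌉ = 2 − 1 = 1
n=3: ⌈(4·137+115)/485⌉ − ⌈(3·137+115)/485⌉ = ⌈663/485⌉ − ⌈526/485⌉ = 2 − 2 = 0
n=4: ⌈(5·137+115)/485⌉ − ⌈(4·137+115)/485⌉ = ⌈800/485⌉ − ⌈663/485⌉ = 2 − 2 = 0
n=5: ⌈(6·137+115)/485⌉ − ⌈(5·137+115)/485⌉ = ⌈937/485⌉ − ⌈800/485⌉ = 2 − 2 = 0
n=6: ⌈(7·137+115)/485⌉ − ⌈(6·137+115)/485⌉ = ⌈1074/485⌉ − ⌈937/485⌉ = 3 − 2 = 1
n=7: ⌈(8·137+115)/485⌉ − ⌈(7·137+115)/485⌉ = ⌈1211/485⌉ − ⌈1074/485⌉ = 3 − 3 = 0
n=8: ⌈(9·137+115)/485⌉ − ⌈(8·137+115)/485⌉ = ⌈1348/485⌉ − ⌈1211/485⌉ = 3 − 3 = 0
n=9: ⌈(10·137+115)/485⌉ − ⌈(9·137+115)/485⌉ = ⌈1485/485⌉ − ⌈1348/485⌉ = 4 − 3 = 1
n=10: ⌈(11·137+115)/485⌉ − ⌈(10·137+115)/485⌉ = ⌈1622/485⌉ − ⌈1485/485⌉ = 4 − 4 = 0
n=11: ⌈(12·137+115)/485⌉ − ⌈(11·137+115)/485⌉ = ⌈1759/485⌉ − ⌈1622/485⌉ = 4 − 4 = 0
n=12: ⌈(13·137+115)/485⌉ − ⌈(12·137+115)/485⌉ = ⌈1896/485⌉ − ⌈1759/485⌉ = 4 − 4 = 0
n=13: ⌈(14·137+115)/485⌉ − ⌈(13·137+115)/485⌉ = ⌈2033/485⌉ − ⌈1896/485⌉ = 5 − 4 = 1
n=14: ⌈(15·137+115)/485⌉ − ⌈(14·137+115)/485⌉ = ⌈2170/485⌉ − ⌈2033/485⌉ = 5 − 5 = 0
n=15: ⌈(16·137+115)/485⌉ − ⌈(15·137+115)/485⌉ = ⌈2307/485⌉ − ⌈2170/485⌉ = 5 − 5 = 0
n=16: ⌈(17·137+115)/485⌉ − ⌈(16·137+115)/485⌉ = ⌈2444/485⌉ − ⌈2307/485⌉ = 6 − 5 = 1
n=17: ⌈(18·137+115)/485⌉ − ⌈(17·137+115)/485⌉ = ⌈2581/485⌉ − ⌈2444/485⌉ = 6 − 6 = 0
n=18: ⌈(19·137+115)/485⌉ − ⌈(18·137+115)/485⌉ = ⌈2718/485⌉ − ⌈2581/485⌉ = 6 − 6 = 0
n=19: ⌈(20·137+115)/485⌉ − ⌈(19·137+115)/485⌉ = ⌈2855/485⌉ − ⌈2718/485⌉ = 6 − 6 = 0
n=20: ⌈(21·137+115)/485⌉ − ⌈(20·137+115)/485⌉ = ⌈2992/485⌉ − ⌈2855/485⌉ = 7 − 6 = 1
n=21: ⌈(22·137+115)/485⌉ − ⌈(21·137+115)/485⌉ = ⌈3129/485⌉ − ⌈2992/485⌉ = 7 − 7 = 0
n=22: ⌈(23·137+115)/485⌉ − ⌈(22·137+115)/485⌉ = ⌈3266/485⌉ − ⌈3129/485⌉ = 7 − 7 = 0
n=23: ⌈(24·137+115)/485⌉ − ⌈(23·137+115)/485⌉ = ⌈3403/485⌉ − ⌈3266/485⌉ = 8 − 7 = 1
n=24: ⌈(25·137+115)/485⌉ − ⌈(24·137+115)/485⌉ = ⌈3540/485⌉ − ⌈3403/485⌉ = 8 − 8 = 0
n=25: ⌈(26·137+115)/485⌉ − ⌈(25·137+115)/485⌉ = ⌈3677/485⌉ − ⌈3540/485⌉ = 8 − 8 = 0
n=26: ⌈(27·137+115)/485⌉ − ⌈(26·137+115)/485⌉ = ⌈3814/485⌉ − ⌈3677/485⌉ = 8 − 8 = 0
n=27: ⌈(28·137+115)/485⌉ − ⌈(27·137+115)/485⌉ = ⌈3951/485⌉ − ⌈3814/485⌉ = 9 − 8 = 1
n=28: ⌈(29·137+115)/485⌉ − ⌈(28·137+115)/485⌉ = ⌈4088/485⌉ − ⌈3951/485⌉ = 9 − 9 = 0
n=29: ⌈(30·137+115)/485⌉ − ⌈(29·137+115)/485⌉ = ⌈4225/485⌉ − ⌈4088/485⌉ = 9 − 9 = 0
n=30: ⌈(31·137+115)/485⌉ − ⌈(30·137+115)/485⌉ = ⌈4362/485⌉ − ⌈4225/485⌉ = 9 − 9 = 0

0010001001000100100010010001000
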